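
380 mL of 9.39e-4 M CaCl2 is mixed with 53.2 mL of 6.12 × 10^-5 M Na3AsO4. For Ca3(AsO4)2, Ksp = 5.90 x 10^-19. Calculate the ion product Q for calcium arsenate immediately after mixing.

Q = 3.16 × 10^-20

Total volume = 380 + 53.2 = 433.2 mL.
[Ca^2+] = 9.39 × 10^-4 × (380/433.2) = 8.237 x 10^-4 M
[AsO4^3-] = 6.12 x 10^-5 × (53.2/433.2) = 7.516 × 10^-6 M
Ca3(AsO4)2(s) ⇌ 3 Ca^2+(aq) + 2 AsO4^3-(aq), so Q = [Ca^2+]^3[AsO4^3-]^2
Q = (8.237 x 10^-4)^3(7.516 × 10^-6)^2 = 3.16 × 10^-20
Q < Ksp, so no precipitate of Ca3(AsO4)2 forms.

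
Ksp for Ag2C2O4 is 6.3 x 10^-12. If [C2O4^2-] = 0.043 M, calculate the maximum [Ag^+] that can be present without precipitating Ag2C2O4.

Ag2C2O4(s) ⇌ 2 Ag^+(aq) + C2O4^2-(aq)
Ksp = [Ag^+]^2[C2O4^2-]
Precipitation begins when Q = Ksp. With [C2O4^2-] = 0.043 M:
6.3 x 10^-12 = (0.043) × [Ag^+]^2
[Ag^+] = (6.3 x 10^-12 / 4.3 x 10^-2)^(1/2) = 1.2 x 10^-5 M

1.2e-5 M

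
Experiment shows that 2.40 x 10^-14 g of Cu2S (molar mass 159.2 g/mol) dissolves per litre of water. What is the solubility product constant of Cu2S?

Molar solubility s = (2.40 x 10^-14 g/L) / (159.2 g/mol) = 1.508 × 10^-16 M.
Cu2S(s) <=> 2 Cu^+ + S^2-
If s mol/L of Cu2S dissolves, [Cu^+] = 2s and [S^2-] = s.
Ksp = [Cu^+]^2[S^2-]
So Ksp = (2s)^2 × s = 4s^3
Ksp = 4 × (1.508 × 10^-16)^3 = 1.37 × 10^-47

Ksp ≈ 1.37 × 10^-47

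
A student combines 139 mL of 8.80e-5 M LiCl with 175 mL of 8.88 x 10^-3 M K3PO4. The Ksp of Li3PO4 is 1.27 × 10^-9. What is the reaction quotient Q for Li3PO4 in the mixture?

Total volume = 139 + 175 = 314 mL.
[Li^+] = 8.80 × 10^-5 × (139/314) = 3.896 × 10^-5 M
[PO4^3-] = 8.88 × 10^-3 × (175/314) = 4.949 × 10^-3 M
Li3PO4(s) <=> 3 Li^+ + PO4^3-, so Q = [Li^+]^3[PO4^3-]
Q = (3.896 x 10^-5)^3(4.949 × 10^-3) = 2.93 × 10^-16
Q < Ksp, so no precipitate of Li3PO4 forms.

2.93 × 10^-16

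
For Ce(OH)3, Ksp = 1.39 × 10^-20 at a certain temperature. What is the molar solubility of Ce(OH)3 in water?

Ce(OH)3(s) ⇌ Ce^3+ + 3 OH^-
Ksp = [Ce^3+][OH^-]^3
With molar solubility s: [Ce^3+] = s, [OH^-] = 3s.
So Ksp = s × (3s)^3 = 27s^4
s^4 = 1.39 × 10^-20 / 27, so s = 4.76 x 10^-6 M

s = 4.76 × 10^-6 M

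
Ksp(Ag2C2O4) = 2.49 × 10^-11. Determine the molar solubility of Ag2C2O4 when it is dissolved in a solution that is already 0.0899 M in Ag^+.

Ag2C2O4(s) <=> 2 Ag^+ + C2O4^2-
Ksp = [Ag^+]^2[C2O4^2-]
Let s = moles of Ag2C2O4 that dissolve per litre. [Ag^+] = 0.0899 + 2s ≈ 0.0899, [C2O4^2-] = s (since the Ag^+ already present dominates).
Ksp ≈ (0.0899)^2 × s
s = 3.08 x 10^-9 M
Check: 2s = 6.2 x 10^-9 ≪ 0.0899, so the approximation is valid.

s ≈ 3.08 x 10^-9 M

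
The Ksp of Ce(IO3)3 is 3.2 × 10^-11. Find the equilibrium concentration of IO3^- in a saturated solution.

[IO3^-] = 3.1 × 10^-3 M

Ce(IO3)3(s) ⇌ Ce^3+(aq) + 3 IO3^-(aq)
Ksp = [Ce^3+][IO3^-]^3
If s mol/L of Ce(IO3)3 dissolves, [Ce^3+] = s and [IO3^-] = 3s.
Substituting: Ksp = s(3s)^3 = 27s^4
Solving, s = (3.2 × 10^-11/27)^(1/4) = 1.04 × 10^-3 M
[IO3^-] = 3s = 3.1 x 10^-3 M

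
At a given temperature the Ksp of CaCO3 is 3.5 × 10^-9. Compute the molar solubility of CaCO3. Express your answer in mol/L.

s ≈ 5.9 × 10^-5 M

CaCO3(s) <=> Ca^2+ + CO3^2-
Ksp = [Ca^2+][CO3^2-]
For each mole of CaCO3 that dissolves: [Ca^2+] = s, [CO3^2-] = s.
Ksp = s × s = s^2
s = √(3.5 × 10^-9) = 5.9 × 10^-5 M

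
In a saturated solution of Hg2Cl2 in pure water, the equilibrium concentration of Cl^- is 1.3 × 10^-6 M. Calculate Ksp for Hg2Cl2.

Hg2Cl2(s) ⇌ Hg2^2+ + 2 Cl^-
Stoichiometry gives [Hg2^2+] = (1/2)[Cl^-] = 6.50 × 10^-7 M.
Ksp = [Hg2^2+][Cl^-]^2
Ksp = 6.50 x 10^-7 × (1.3 × 10^-6)^2 = 1.1 × 10^-18

1.1 x 10^-18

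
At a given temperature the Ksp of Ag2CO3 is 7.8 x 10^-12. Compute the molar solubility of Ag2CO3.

s = 1.2 × 10^-4 M

Ag2CO3(s) ⇌ 2 Ag^+ + CO3^2-
Ksp = [Ag^+]^2[CO3^2-]
Let s = molar solubility. Then [Ag^+] = 2s and [CO3^2-] = s.
Ksp = (2s)^2s = 4s^3
s = (7.8 x 10^-12 / 4)^(1/3) = 1.2 × 10^-4 M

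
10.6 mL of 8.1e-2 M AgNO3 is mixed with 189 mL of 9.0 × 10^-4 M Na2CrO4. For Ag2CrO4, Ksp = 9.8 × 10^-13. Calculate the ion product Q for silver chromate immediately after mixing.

Total volume = 10.6 + 189 = 199.6 mL.
[Ag^+] = 8.1 × 10^-2 × (10.6/199.6) = 4.30 x 10^-3 M
[CrO4^2-] = 9.0 × 10^-4 × (189/199.6) = 8.52 × 10^-4 M
Ag2CrO4(s) ⇌ 2 Ag^+(aq) + CrO4^2-(aq), so Q = [Ag^+]^2[CrO4^2-]
Q = (4.30 × 10^-3)^2(8.52 x 10^-4) = 1.6 x 10^-8
Q > Ksp, so Ag2CrO4 will precipitate.

Q = 1.6e-8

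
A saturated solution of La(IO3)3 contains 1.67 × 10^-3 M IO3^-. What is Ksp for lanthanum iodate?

La(IO3)3(s) ⇌ La^3+ + 3 IO3^-
Stoichiometry gives [La^3+] = (1/3)[IO3^-] = 5.567 × 10^-4 M.
Ksp = [La^3+][IO3^-]^3
Ksp = 5.567 × 10^-4 × (1.67 x 10^-3)^3 = 2.59 × 10^-12

2.59 × 10^-12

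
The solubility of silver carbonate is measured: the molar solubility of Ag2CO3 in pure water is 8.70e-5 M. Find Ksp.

Ksp ≈ 2.63 × 10^-12

Ag2CO3(s) ⇌ 2 Ag^+(aq) + CO3^2-(aq)
If s mol/L of Ag2CO3 dissolves, [Ag^+] = 2s and [CO3^2-] = s.
Ksp = [Ag^+]^2[CO3^2-]
Ksp = (2s)^2s = 4s^3
Ksp = 4 × (8.70 × 10^-5)^3 = 2.63 x 10^-12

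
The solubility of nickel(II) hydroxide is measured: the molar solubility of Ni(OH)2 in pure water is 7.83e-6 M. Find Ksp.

Ni(OH)2(s) ⇌ Ni^2+(aq) + 2 OH^-(aq)
For each mole of Ni(OH)2 that dissolves: [Ni^2+] = s, [OH^-] = 2s.
Ksp = [Ni^2+][OH^-]^2
Ksp = s(2s)^2 = 4s^3
With s = 7.83 × 10^-6: Ksp = 1.92 x 10^-15

1.92 x 10^-15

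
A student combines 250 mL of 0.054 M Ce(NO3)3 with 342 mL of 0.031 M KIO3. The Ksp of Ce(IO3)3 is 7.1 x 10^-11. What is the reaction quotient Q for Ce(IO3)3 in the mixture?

Total volume = 250 + 342 = 592 mL.
[Ce^3+] = 5.4 × 10^-2 × (250/592) = 2.28 x 10^-2 M
[IO3^-] = 3.1 x 10^-2 × (342/592) = 1.79 × 10^-2 M
Ce(IO3)3(s) ⇌ Ce^3+(aq) + 3 IO3^-(aq), so Q = [Ce^3+][IO3^-]^3
Q = (2.28 × 10^-2)(1.79 × 10^-2)^3 = 1.3 x 10^-7
Q > Ksp, so Ce(IO3)3 will precipitate.

Q = 1.3e-7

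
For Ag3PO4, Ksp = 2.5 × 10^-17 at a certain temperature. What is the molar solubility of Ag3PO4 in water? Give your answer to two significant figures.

s ≈ 3.1 × 10^-5 M

Ag3PO4(s) ⇌ 3 Ag^+(aq) + PO4^3-(aq)
Ksp = [Ag^+]^3[PO4^3-]
For each mole of Ag3PO4 that dissolves: [Ag^+] = 3s, [PO4^3-] = s.
So Ksp = (3s)^3 × s = 27s^4
s = (2.5 × 10^-17 / 27)^(1/4) = 3.1 × 10^-5 M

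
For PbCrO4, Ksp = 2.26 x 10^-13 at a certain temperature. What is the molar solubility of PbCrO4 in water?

s = 4.75 × 10^-7 M

PbCrO4(s) <=> Pb^2+(aq) + CrO4^2-(aq)
Ksp = [Pb^2+][CrO4^2-]
Let s = molar solubility. Then [Pb^2+] = s and [CrO4^2-] = s.
Ksp = s × s = s^2
s = (2.26 x 10^-13)^(1/2) = 4.75 × 10^-7 M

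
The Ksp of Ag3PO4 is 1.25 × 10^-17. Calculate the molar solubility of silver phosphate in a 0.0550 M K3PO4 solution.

Ag3PO4(s) ⇌ 3 Ag^+ + PO4^3-
Ksp = [Ag^+]^3[PO4^3-]
If s mol/L dissolves here, [Ag^+] = 3s, [PO4^3-] = 0.0550 + s ≈ 0.0550 (Ksp is small, so little additional dissolves).
Ksp ≈ (3s)^3 × 0.0550
s = 2.03 × 10^-6 M
Check: s = 2.0 × 10^-6 ≪ 0.0550, so the approximation is valid.

s ≈ 2.03e-6 M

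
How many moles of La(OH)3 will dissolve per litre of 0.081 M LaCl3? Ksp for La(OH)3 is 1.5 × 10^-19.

s = 4.1e-7 M

La(OH)3(s) ⇌ La^3+(aq) + 3 OH^-(aq)
Ksp = [La^3+][OH^-]^3
If s mol/L dissolves here, [La^3+] = 0.081 + s ≈ 0.081, [OH^-] = 3s (Ksp is small, so little additional dissolves).
Ksp ≈ 0.081 × (3s)^3
s = 4.1 x 10^-7 M
Check: s = 4.1 x 10^-7 ≪ 0.081, so the approximation is valid.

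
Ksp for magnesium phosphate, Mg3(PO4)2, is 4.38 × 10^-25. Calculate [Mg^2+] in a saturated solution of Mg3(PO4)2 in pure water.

[Mg^2+] ≈ 1.58e-5 M

Mg3(PO4)2(s) ⇌ 3 Mg^2+ + 2 PO4^3-
Ksp = [Mg^2+]^3[PO4^3-]^2
If s mol/L of Mg3(PO4)2 dissolves, [Mg^2+] = 3s and [PO4^3-] = 2s.
Substituting: Ksp = (3s)^3(2s)^2 = 108s^5
s^5 = 4.38 × 10^-25 / 108, so s = 5.268 × 10^-6 M
[Mg^2+] = 3s = 1.58 × 10^-5 M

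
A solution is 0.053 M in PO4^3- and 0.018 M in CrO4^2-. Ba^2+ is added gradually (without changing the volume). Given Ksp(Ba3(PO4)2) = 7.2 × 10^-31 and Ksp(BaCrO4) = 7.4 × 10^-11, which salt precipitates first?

Precipitation of each salt starts when its ion product equals its Ksp.
For Ba3(PO4)2: 7.2 × 10^-31 = (0.053)^2 × [Ba^2+]^3  ⇒  [Ba^2+] = 6.4 × 10^-10 M.
For BaCrO4: 7.4 × 10^-11 = 0.018 × [Ba^2+]  ⇒  [Ba^2+] = 4.1 × 10^-9 M.
The salt with the lower threshold [Ba^2+] precipitates first: Ba3(PO4)2.

Ba3(PO4)2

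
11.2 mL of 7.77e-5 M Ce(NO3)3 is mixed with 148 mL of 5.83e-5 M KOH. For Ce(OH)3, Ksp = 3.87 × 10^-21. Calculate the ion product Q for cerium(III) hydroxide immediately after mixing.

Q = 8.70 × 10^-19

Total volume = 11.2 + 148 = 159.2 mL.
[Ce^3+] = 7.77 x 10^-5 × (11.2/159.2) = 5.466 × 10^-6 M
[OH^-] = 5.83 × 10^-5 × (148/159.2) = 5.420 × 10^-5 M
Ce(OH)3(s) ⇌ Ce^3+ + 3 OH^-, so Q = [Ce^3+][OH^-]^3
Q = (5.466 × 10^-6)(5.420 × 10^-5)^3 = 8.70 x 10^-19
Q > Ksp, so Ce(OH)3 will precipitate.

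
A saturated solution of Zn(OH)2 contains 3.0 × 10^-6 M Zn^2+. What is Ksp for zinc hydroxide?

Zn(OH)2(s) ⇌ Zn^2+ + 2 OH^-
Stoichiometry gives [OH^-] = (2/1)[Zn^2+] = 6.00 x 10^-6 M.
Ksp = [Zn^2+][OH^-]^2
Ksp = 3.0 × 10^-6 × (6.00 x 10^-6)^2 = 1.1 x 10^-16

Ksp ≈ 1.1 × 10^-16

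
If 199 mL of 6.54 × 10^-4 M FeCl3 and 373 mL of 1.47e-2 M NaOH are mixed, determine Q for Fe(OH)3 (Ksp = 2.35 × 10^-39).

Total volume = 199 + 373 = 572 mL.
[Fe^3+] = 6.54 x 10^-4 × (199/572) = 2.275 x 10^-4 M
[OH^-] = 1.47 x 10^-2 × (373/572) = 9.586 × 10^-3 M
Fe(OH)3(s) <=> Fe^3+(aq) + 3 OH^-(aq), so Q = [Fe^3+][OH^-]^3
Q = (2.275 × 10^-4)(9.586 × 10^-3)^3 = 2.00 × 10^-10
Q > Ksp, so Fe(OH)3 will precipitate.

Q ≈ 2.00 × 10^-10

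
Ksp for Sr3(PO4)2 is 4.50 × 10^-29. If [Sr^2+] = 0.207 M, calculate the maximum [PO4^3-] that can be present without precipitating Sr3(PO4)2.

Sr3(PO4)2(s) ⇌ 3 Sr^2+ + 2 PO4^3-
Ksp = [Sr^2+]^3[PO4^3-]^2
Precipitation begins when Q = Ksp. With [Sr^2+] = 0.207 M:
4.50 × 10^-29 = (0.207)^3 × [PO4^3-]^2
[PO4^3-] = (4.50 × 10^-29 / 8.870 × 10^-3)^(1/2) = 7.12 × 10^-14 M

[PO4^3-] = 7.12 × 10^-14 M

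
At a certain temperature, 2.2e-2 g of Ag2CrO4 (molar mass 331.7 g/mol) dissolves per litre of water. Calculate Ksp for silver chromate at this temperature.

Ksp ≈ 1.2e-12

Molar solubility s = (2.2 × 10^-2 g/L) / (331.7 g/mol) = 6.63 × 10^-5 M.
Ag2CrO4(s) ⇌ 2 Ag^+(aq) + CrO4^2-(aq)
For each mole of Ag2CrO4 that dissolves: [Ag^+] = 2s, [CrO4^2-] = s.
Ksp = [Ag^+]^2[CrO4^2-]
Ksp = (2s)^2s = 4s^3
Ksp = 4 × (6.63 x 10^-5)^3 = 1.2 × 10^-12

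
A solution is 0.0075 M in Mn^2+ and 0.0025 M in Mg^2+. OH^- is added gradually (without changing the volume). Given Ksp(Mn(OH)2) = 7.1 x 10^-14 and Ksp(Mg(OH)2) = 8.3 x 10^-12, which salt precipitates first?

Mn(OH)2

Precipitation of each salt starts when its ion product equals its Ksp.
For Mn(OH)2: 7.1 x 10^-14 = 0.0075 × [OH^-]^2  ⇒  [OH^-] = 3.1 × 10^-6 M.
For Mg(OH)2: 8.3 x 10^-12 = 0.0025 × [OH^-]^2  ⇒  [OH^-] = 5.8 x 10^-5 M.
The salt with the lower threshold [OH^-] precipitates first: Mn(OH)2.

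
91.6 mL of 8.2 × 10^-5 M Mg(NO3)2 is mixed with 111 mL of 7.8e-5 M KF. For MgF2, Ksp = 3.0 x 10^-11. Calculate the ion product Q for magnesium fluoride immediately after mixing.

Total volume = 91.6 + 111 = 202.6 mL.
[Mg^2+] = 8.2 × 10^-5 × (91.6/202.6) = 3.71 × 10^-5 M
[F^-] = 7.8 × 10^-5 × (111/202.6) = 4.27 x 10^-5 M
MgF2(s) ⇌ Mg^2+(aq) + 2 F^-(aq), so Q = [Mg^2+][F^-]^2
Q = (3.71 x 10^-5)(4.27 × 10^-5)^2 = 6.8 x 10^-14
Q < Ksp, so no precipitate of MgF2 forms.

6.8 × 10^-14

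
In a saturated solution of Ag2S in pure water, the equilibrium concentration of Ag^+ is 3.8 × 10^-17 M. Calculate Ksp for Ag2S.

Ksp ≈ 2.7 × 10^-50

Ag2S(s) ⇌ 2 Ag^+(aq) + S^2-(aq)
Stoichiometry gives [S^2-] = (1/2)[Ag^+] = 1.90 × 10^-17 M.
Ksp = [Ag^+]^2[S^2-]
Ksp = (3.8 x 10^-17)^2 × 1.90 x 10^-17 = 2.7 × 10^-50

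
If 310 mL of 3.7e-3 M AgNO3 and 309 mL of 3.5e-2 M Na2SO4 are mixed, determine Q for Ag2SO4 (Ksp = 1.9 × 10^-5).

Q ≈ 6.0 × 10^-8

Total volume = 310 + 309 = 619 mL.
[Ag^+] = 3.7 × 10^-3 × (310/619) = 1.85 × 10^-3 M
[SO4^2-] = 3.5 × 10^-2 × (309/619) = 1.75 x 10^-2 M
Ag2SO4(s) ⇌ 2 Ag^+ + SO4^2-, so Q = [Ag^+]^2[SO4^2-]
Q = (1.85 × 10^-3)^2(1.75 x 10^-2) = 6.0 × 10^-8
Q < Ksp, so no precipitate of Ag2SO4 forms.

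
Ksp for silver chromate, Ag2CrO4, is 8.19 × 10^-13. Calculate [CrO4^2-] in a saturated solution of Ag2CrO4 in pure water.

Ag2CrO4(s) <=> 2 Ag^+ + CrO4^2-
Ksp = [Ag^+]^2[CrO4^2-]
Let s = molar solubility. Then [Ag^+] = 2s and [CrO4^2-] = s.
So Ksp = (2s)^2 × s = 4s^3
s = (8.19 × 10^-13 / 4)^(1/3) = 5.894 x 10^-5 M
[CrO4^2-] = s = 5.89 × 10^-5 M

[CrO4^2-] ≈ 5.89 × 10^-5 M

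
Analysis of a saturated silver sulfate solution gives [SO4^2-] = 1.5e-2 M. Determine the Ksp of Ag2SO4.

Ag2SO4(s) ⇌ 2 Ag^+ + SO4^2-
Stoichiometry gives [Ag^+] = (2/1)[SO4^2-] = 3.00 × 10^-2 M.
Ksp = [Ag^+]^2[SO4^2-]
Ksp = (3.00 x 10^-2)^2 × 1.5 x 10^-2 = 1.4 × 10^-5

Ksp = 1.4e-5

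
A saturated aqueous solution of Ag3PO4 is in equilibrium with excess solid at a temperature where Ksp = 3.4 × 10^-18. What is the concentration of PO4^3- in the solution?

Ag3PO4(s) <=> 3 Ag^+ + PO4^3-
Ksp = [Ag^+]^3[PO4^3-]
For each mole of Ag3PO4 that dissolves: [Ag^+] = 3s, [PO4^3-] = s.
Ksp = (3s)^3s = 27s^4
s^4 = 3.4 × 10^-18 / 27, so s = 1.88 × 10^-5 M
[PO4^3-] = s = 1.9 x 10^-5 M

[PO4^3-] ≈ 1.9 x 10^-5 M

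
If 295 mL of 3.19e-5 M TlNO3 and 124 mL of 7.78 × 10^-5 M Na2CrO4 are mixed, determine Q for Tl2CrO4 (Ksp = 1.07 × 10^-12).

Q ≈ 1.16 x 10^-14

Total volume = 295 + 124 = 419 mL.
[Tl^+] = 3.19 × 10^-5 × (295/419) = 2.246 × 10^-5 M
[CrO4^2-] = 7.78 x 10^-5 × (124/419) = 2.302 x 10^-5 M
Tl2CrO4(s) ⇌ 2 Tl^+ + CrO4^2-, so Q = [Tl^+]^2[CrO4^2-]
Q = (2.246 x 10^-5)^2(2.302 x 10^-5) = 1.16 x 10^-14
Q < Ksp, so no precipitate of Tl2CrO4 forms.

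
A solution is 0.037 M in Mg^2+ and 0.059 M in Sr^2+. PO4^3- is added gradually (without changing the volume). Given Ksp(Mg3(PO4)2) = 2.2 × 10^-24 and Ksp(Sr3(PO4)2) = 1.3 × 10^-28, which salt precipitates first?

Sr3(PO4)2

Precipitation of each salt starts when its ion product equals its Ksp.
For Mg3(PO4)2: 2.2 × 10^-24 = (0.037)^3 × [PO4^3-]^2  ⇒  [PO4^3-] = 2.1 × 10^-10 M.
For Sr3(PO4)2: 1.3 × 10^-28 = (0.059)^3 × [PO4^3-]^2  ⇒  [PO4^3-] = 8.0 x 10^-13 M.
The salt with the lower threshold [PO4^3-] precipitates first: Sr3(PO4)2.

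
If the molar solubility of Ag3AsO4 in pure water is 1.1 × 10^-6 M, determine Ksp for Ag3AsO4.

Ksp ≈ 4.0 × 10^-23

Ag3AsO4(s) ⇌ 3 Ag^+(aq) + AsO4^3-(aq)
Let s = molar solubility. Then [Ag^+] = 3s and [AsO4^3-] = s.
Ksp = [Ag^+]^3[AsO4^3-]
Ksp = (3s)^3s = 27s^4
Ksp = 27 × (1.1 × 10^-6)^4 = 4.0 × 10^-23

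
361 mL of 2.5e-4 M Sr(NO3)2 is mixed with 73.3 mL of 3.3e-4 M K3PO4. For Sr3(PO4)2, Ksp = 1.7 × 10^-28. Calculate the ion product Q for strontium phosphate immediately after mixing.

Q ≈ 2.8 × 10^-20

Total volume = 361 + 73.3 = 434.3 mL.
[Sr^2+] = 2.5 × 10^-4 × (361/434.3) = 2.08 × 10^-4 M
[PO4^3-] = 3.3 × 10^-4 × (73.3/434.3) = 5.57 × 10^-5 M
Sr3(PO4)2(s) <=> 3 Sr^2+ + 2 PO4^3-, so Q = [Sr^2+]^3[PO4^3-]^2
Q = (2.08 x 10^-4)^3(5.57 x 10^-5)^2 = 2.8 x 10^-20
Q > Ksp, so Sr3(PO4)2 will precipitate.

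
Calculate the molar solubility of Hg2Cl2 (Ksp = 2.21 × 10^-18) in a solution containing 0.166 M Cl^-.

8.02 x 10^-17 M

Hg2Cl2(s) ⇌ Hg2^2+ + 2 Cl^-
Ksp = [Hg2^2+][Cl^-]^2
Let s be the molar solubility in this solution. [Hg2^2+] = s, [Cl^-] = 0.166 + 2s ≈ 0.166 (Ksp is small, so little additional dissolves).
Ksp ≈ s × (0.166)^2
s = 8.02 × 10^-17 M
Check: 2s = 1.6 × 10^-16 ≪ 0.166, so the approximation is valid.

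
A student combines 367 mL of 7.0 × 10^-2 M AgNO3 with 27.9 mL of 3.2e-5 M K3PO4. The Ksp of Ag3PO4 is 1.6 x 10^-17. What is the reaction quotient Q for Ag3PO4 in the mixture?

Q ≈ 6.2 × 10^-10

Total volume = 367 + 27.9 = 394.9 mL.
[Ag^+] = 7.0 × 10^-2 × (367/394.9) = 6.51 × 10^-2 M
[PO4^3-] = 3.2 × 10^-5 × (27.9/394.9) = 2.26 × 10^-6 M
Ag3PO4(s) ⇌ 3 Ag^+ + PO4^3-, so Q = [Ag^+]^3[PO4^3-]
Q = (6.51 × 10^-2)^3(2.26 × 10^-6) = 6.2 x 10^-10
Q > Ksp, so Ag3PO4 will precipitate.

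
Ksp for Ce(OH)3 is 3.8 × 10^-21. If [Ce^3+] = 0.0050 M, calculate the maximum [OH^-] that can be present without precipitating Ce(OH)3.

9.1 × 10^-7 M

Ce(OH)3(s) ⇌ Ce^3+(aq) + 3 OH^-(aq)
Ksp = [Ce^3+][OH^-]^3
Precipitation begins when Q = Ksp. With [Ce^3+] = 0.0050 M:
3.8 × 10^-21 = (0.0050) × [OH^-]^3
[OH^-] = (3.8 × 10^-21 / 5.0 x 10^-3)^(1/3) = 9.1 x 10^-7 M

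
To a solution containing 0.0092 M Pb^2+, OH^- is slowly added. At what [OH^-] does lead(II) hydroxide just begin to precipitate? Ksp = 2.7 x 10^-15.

5.4e-7 M

Pb(OH)2(s) ⇌ Pb^2+ + 2 OH^-
Ksp = [Pb^2+][OH^-]^2
Precipitation begins when Q = Ksp. With [Pb^2+] = 0.0092 M:
2.7 x 10^-15 = (0.0092) × [OH^-]^2
[OH^-] = (2.7 x 10^-15 / 9.2 × 10^-3)^(1/2) = 5.4 × 10^-7 M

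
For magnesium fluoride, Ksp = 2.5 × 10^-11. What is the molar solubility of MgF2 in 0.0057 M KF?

MgF2(s) <=> Mg^2+(aq) + 2 F^-(aq)
Ksp = [Mg^2+][F^-]^2
Let s = moles of MgF2 that dissolve per litre. [Mg^2+] = s, [F^-] = 0.0057 + 2s ≈ 0.0057 (common-ion effect: F^- is already 0.0057 M).
Ksp ≈ s × (0.0057)^2
s = 7.7 × 10^-7 M
Check: 2s = 1.5 × 10^-6 ≪ 0.0057, so the approximation is valid.

s = 7.7e-7 M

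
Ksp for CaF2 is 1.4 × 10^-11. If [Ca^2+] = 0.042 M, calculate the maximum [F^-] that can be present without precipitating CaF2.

[F^-] = 1.8 x 10^-5 M

CaF2(s) ⇌ Ca^2+(aq) + 2 F^-(aq)
Ksp = [Ca^2+][F^-]^2
Precipitation begins when Q = Ksp. With [Ca^2+] = 0.042 M:
1.4 × 10^-11 = (0.042) × [F^-]^2
[F^-] = (1.4 × 10^-11 / 4.2 × 10^-2)^(1/2) = 1.8 x 10^-5 M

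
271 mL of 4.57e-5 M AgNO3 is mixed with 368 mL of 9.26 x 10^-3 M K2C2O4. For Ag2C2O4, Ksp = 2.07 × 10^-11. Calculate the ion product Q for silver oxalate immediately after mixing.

2.00e-12

Total volume = 271 + 368 = 639 mL.
[Ag^+] = 4.57 × 10^-5 × (271/639) = 1.938 x 10^-5 M
[C2O4^2-] = 9.26 x 10^-3 × (368/639) = 5.333 x 10^-3 M
Ag2C2O4(s) ⇌ 2 Ag^+(aq) + C2O4^2-(aq), so Q = [Ag^+]^2[C2O4^2-]
Q = (1.938 × 10^-5)^2(5.333 × 10^-3) = 2.00 × 10^-12
Q < Ksp, so no precipitate of Ag2C2O4 forms.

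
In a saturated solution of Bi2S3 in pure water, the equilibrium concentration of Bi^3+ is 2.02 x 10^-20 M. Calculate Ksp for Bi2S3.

Ksp = 1.14 x 10^-98

Bi2S3(s) <=> 2 Bi^3+(aq) + 3 S^2-(aq)
Stoichiometry gives [S^2-] = (3/2)[Bi^3+] = 3.030 × 10^-20 M.
Ksp = [Bi^3+]^2[S^2-]^3
Ksp = (2.02 x 10^-20)^2 × (3.030 × 10^-20)^3 = 1.14 x 10^-98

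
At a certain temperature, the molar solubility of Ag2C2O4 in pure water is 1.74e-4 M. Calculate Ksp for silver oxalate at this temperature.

Ag2C2O4(s) ⇌ 2 Ag^+(aq) + C2O4^2-(aq)
For each mole of Ag2C2O4 that dissolves: [Ag^+] = 2s, [C2O4^2-] = s.
Ksp = [Ag^+]^2[C2O4^2-]
Substituting: Ksp = (2s)^2s = 4s^3
Ksp = 4 × (1.74 × 10^-4)^3 = 2.11 × 10^-11

2.11 × 10^-11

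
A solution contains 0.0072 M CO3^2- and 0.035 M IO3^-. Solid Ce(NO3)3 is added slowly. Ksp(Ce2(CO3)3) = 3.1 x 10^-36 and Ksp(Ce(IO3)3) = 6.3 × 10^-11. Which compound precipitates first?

Precipitation of each salt starts when its ion product equals its Ksp.
For Ce2(CO3)3: 3.1 x 10^-36 = (0.0072)^3 × [Ce^3+]^2  ⇒  [Ce^3+] = 2.9 x 10^-15 M.
For Ce(IO3)3: 6.3 × 10^-11 = (0.035)^3 × [Ce^3+]  ⇒  [Ce^3+] = 1.5 x 10^-6 M.
The salt with the lower threshold [Ce^3+] precipitates first: Ce2(CO3)3.

Ce2(CO3)3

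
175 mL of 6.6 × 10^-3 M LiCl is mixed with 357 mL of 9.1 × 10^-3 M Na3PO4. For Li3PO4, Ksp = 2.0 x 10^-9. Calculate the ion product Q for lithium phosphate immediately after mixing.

Total volume = 175 + 357 = 532 mL.
[Li^+] = 6.6 × 10^-3 × (175/532) = 2.17 × 10^-3 M
[PO4^3-] = 9.1 × 10^-3 × (357/532) = 6.11 x 10^-3 M
Li3PO4(s) <=> 3 Li^+ + PO4^3-, so Q = [Li^+]^3[PO4^3-]
Q = (2.17 × 10^-3)^3(6.11 × 10^-3) = 6.2 x 10^-11
Q < Ksp, so no precipitate of Li3PO4 forms.

Q = 6.2 × 10^-11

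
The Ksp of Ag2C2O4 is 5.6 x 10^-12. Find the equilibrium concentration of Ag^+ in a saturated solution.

2.2 × 10^-4 M

Ag2C2O4(s) ⇌ 2 Ag^+(aq) + C2O4^2-(aq)
Ksp = [Ag^+]^2[C2O4^2-]
With molar solubility s: [Ag^+] = 2s, [C2O4^2-] = s.
Substituting: Ksp = (2s)^2s = 4s^3
Solving, s = (5.6 x 10^-12/4)^(1/3) = 1.12 x 10^-4 M
[Ag^+] = 2s = 2.2 × 10^-4 M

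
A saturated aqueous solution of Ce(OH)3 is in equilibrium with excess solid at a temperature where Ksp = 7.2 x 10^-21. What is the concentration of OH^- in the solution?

Ce(OH)3(s) ⇌ Ce^3+(aq) + 3 OH^-(aq)
Ksp = [Ce^3+][OH^-]^3
If s mol/L of Ce(OH)3 dissolves, [Ce^3+] = s and [OH^-] = 3s.
So Ksp = s × (3s)^3 = 27s^4
s^4 = 7.2 x 10^-21 / 27, so s = 4.04 × 10^-6 M
[OH^-] = 3s = 1.2 x 10^-5 M

1.2 × 10^-5 M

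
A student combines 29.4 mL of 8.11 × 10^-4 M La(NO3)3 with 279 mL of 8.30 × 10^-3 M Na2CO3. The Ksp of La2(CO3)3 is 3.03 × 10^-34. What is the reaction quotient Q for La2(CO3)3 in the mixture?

Q = 2.53e-15

Total volume = 29.4 + 279 = 308.4 mL.
[La^3+] = 8.11 x 10^-4 × (29.4/308.4) = 7.731 x 10^-5 M
[CO3^2-] = 8.30 × 10^-3 × (279/308.4) = 7.509 × 10^-3 M
La2(CO3)3(s) ⇌ 2 La^3+ + 3 CO3^2-, so Q = [La^3+]^2[CO3^2-]^3
Q = (7.731 x 10^-5)^2(7.509 × 10^-3)^3 = 2.53 × 10^-15
Q > Ksp, so La2(CO3)3 will precipitate.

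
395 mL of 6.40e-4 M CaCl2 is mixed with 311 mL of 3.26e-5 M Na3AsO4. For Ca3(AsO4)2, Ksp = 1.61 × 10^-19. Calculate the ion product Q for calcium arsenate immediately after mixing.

Total volume = 395 + 311 = 706 mL.
[Ca^2+] = 6.40 × 10^-4 × (395/706) = 3.581 x 10^-4 M
[AsO4^3-] = 3.26 × 10^-5 × (311/706) = 1.436 x 10^-5 M
Ca3(AsO4)2(s) ⇌ 3 Ca^2+(aq) + 2 AsO4^3-(aq), so Q = [Ca^2+]^3[AsO4^3-]^2
Q = (3.581 × 10^-4)^3(1.436 × 10^-5)^2 = 9.47 x 10^-21
Q < Ksp, so no precipitate of Ca3(AsO4)2 forms.

Q = 9.47e-21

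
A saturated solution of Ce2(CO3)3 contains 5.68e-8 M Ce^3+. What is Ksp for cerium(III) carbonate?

Ce2(CO3)3(s) ⇌ 2 Ce^3+(aq) + 3 CO3^2-(aq)
Stoichiometry gives [CO3^2-] = (3/2)[Ce^3+] = 8.520 × 10^-8 M.
Ksp = [Ce^3+]^2[CO3^2-]^3
Ksp = (5.68 × 10^-8)^2 × (8.520 x 10^-8)^3 = 2.00 × 10^-36

Ksp ≈ 2.00 x 10^-36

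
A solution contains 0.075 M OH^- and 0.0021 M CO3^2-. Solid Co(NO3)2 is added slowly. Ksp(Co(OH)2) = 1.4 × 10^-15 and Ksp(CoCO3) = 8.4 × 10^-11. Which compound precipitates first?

Co(OH)2

Each salt begins to precipitate when Q = Ksp, i.e. when [Co^2+] reaches its threshold.
For Co(OH)2: 1.4 × 10^-15 = (0.075)^2 × [Co^2+]  ⇒  [Co^2+] = 2.5 × 10^-13 M.
For CoCO3: 8.4 × 10^-11 = 0.0021 × [Co^2+]  ⇒  [Co^2+] = 4.0 x 10^-8 M.
The salt with the lower threshold [Co^2+] precipitates first: Co(OH)2.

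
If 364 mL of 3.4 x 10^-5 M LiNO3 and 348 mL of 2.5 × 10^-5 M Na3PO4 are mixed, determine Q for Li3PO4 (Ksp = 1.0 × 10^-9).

Q = 6.4 × 10^-20

Total volume = 364 + 348 = 712 mL.
[Li^+] = 3.4 x 10^-5 × (364/712) = 1.74 × 10^-5 M
[PO4^3-] = 2.5 × 10^-5 × (348/712) = 1.22 × 10^-5 M
Li3PO4(s) ⇌ 3 Li^+ + PO4^3-, so Q = [Li^+]^3[PO4^3-]
Q = (1.74 × 10^-5)^3(1.22 x 10^-5) = 6.4 x 10^-20
Q < Ksp, so no precipitate of Li3PO4 forms.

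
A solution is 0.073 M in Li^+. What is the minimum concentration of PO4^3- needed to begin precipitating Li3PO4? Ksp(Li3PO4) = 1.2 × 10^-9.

Li3PO4(s) ⇌ 3 Li^+(aq) + PO4^3-(aq)
Ksp = [Li^+]^3[PO4^3-]
Precipitation begins when Q = Ksp. With [Li^+] = 0.073 M:
1.2 × 10^-9 = (0.073)^3 × [PO4^3-]
[PO4^3-] = (1.2 × 10^-9 / 3.89 x 10^-4) = 3.1 × 10^-6 M

[PO4^3-] = 3.1 × 10^-6 M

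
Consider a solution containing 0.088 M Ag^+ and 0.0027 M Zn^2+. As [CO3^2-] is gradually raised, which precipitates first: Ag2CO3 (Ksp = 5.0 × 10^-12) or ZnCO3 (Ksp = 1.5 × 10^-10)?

Ag2CO3

Precipitation of each salt starts when its ion product equals its Ksp.
For Ag2CO3: 5.0 × 10^-12 = (0.088)^2 × [CO3^2-]  ⇒  [CO3^2-] = 6.5 × 10^-10 M.
For ZnCO3: 1.5 × 10^-10 = 0.0027 × [CO3^2-]  ⇒  [CO3^2-] = 5.6 x 10^-8 M.
The salt with the lower threshold [CO3^2-] precipitates first: Ag2CO3.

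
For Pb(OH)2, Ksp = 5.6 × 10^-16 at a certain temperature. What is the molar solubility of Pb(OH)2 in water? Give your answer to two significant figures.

5.2e-6 M

Pb(OH)2(s) <=> Pb^2+ + 2 OH^-
Ksp = [Pb^2+][OH^-]^2
For each mole of Pb(OH)2 that dissolves: [Pb^2+] = s, [OH^-] = 2s.
Substituting: Ksp = s(2s)^2 = 4s^3
Solving, s = (5.6 × 10^-16/4)^(1/3) = 5.2 × 10^-6 M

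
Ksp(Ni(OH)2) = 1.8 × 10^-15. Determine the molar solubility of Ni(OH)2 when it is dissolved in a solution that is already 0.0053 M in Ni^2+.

2.9e-7 M

Ni(OH)2(s) ⇌ Ni^2+(aq) + 2 OH^-(aq)
Ksp = [Ni^2+][OH^-]^2
Let s be the molar solubility in this solution. [Ni^2+] = 0.0053 + s ≈ 0.0053, [OH^-] = 2s (since the Ni^2+ already present dominates).
Ksp ≈ 0.0053 × (2s)^2
s = 2.9 × 10^-7 M
Check: s = 2.9 × 10^-7 ≪ 0.0053, so the approximation is valid.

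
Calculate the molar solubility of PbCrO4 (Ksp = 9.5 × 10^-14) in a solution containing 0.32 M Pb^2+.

PbCrO4(s) <=> Pb^2+ + CrO4^2-
Ksp = [Pb^2+][CrO4^2-]
If s mol/L dissolves here, [Pb^2+] = 0.32 + s ≈ 0.32, [CrO4^2-] = s (Ksp is small, so little additional dissolves).
Ksp ≈ 0.32 × s
s = 3.0 x 10^-13 M
Check: s = 3.0 × 10^-13 ≪ 0.32, so the approximation is valid.

3.0e-13 M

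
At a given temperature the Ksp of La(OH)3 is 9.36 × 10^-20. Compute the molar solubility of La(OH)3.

s ≈ 7.67 × 10^-6 M

La(OH)3(s) ⇌ La^3+(aq) + 3 OH^-(aq)
Ksp = [La^3+][OH^-]^3
Let s = molar solubility. Then [La^3+] = s and [OH^-] = 3s.
Ksp = s(3s)^3 = 27s^4
s^4 = 9.36 × 10^-20 / 27, so s = 7.67 x 10^-6 M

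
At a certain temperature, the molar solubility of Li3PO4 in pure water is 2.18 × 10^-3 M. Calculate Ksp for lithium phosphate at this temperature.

Li3PO4(s) ⇌ 3 Li^+ + PO4^3-
With molar solubility s: [Li^+] = 3s, [PO4^3-] = s.
Ksp = [Li^+]^3[PO4^3-]
Ksp = (3s)^3s = 27s^4
With s = 2.18 x 10^-3: Ksp = 6.10 × 10^-10

Ksp = 6.10e-10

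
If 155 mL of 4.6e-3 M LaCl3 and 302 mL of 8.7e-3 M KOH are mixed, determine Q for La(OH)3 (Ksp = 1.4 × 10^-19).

Q = 3.0 × 10^-10

Total volume = 155 + 302 = 457 mL.
[La^3+] = 4.6 × 10^-3 × (155/457) = 1.56 x 10^-3 M
[OH^-] = 8.7 × 10^-3 × (302/457) = 5.75 x 10^-3 M
La(OH)3(s) ⇌ La^3+(aq) + 3 OH^-(aq), so Q = [La^3+][OH^-]^3
Q = (1.56 × 10^-3)(5.75 × 10^-3)^3 = 3.0 × 10^-10
Q > Ksp, so La(OH)3 will precipitate.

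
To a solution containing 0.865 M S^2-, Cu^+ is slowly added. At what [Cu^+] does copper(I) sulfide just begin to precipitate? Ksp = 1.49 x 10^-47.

Cu2S(s) <=> 2 Cu^+(aq) + S^2-(aq)
Ksp = [Cu^+]^2[S^2-]
Precipitation begins when Q = Ksp. With [S^2-] = 0.865 M:
1.49 x 10^-47 = (0.865) × [Cu^+]^2
[Cu^+] = (1.49 x 10^-47 / 8.65 x 10^-1)^(1/2) = 4.15 × 10^-24 M

[Cu^+] = 4.15e-24 M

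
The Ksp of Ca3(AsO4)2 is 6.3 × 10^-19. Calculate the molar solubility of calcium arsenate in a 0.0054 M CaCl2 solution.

s ≈ 1.0e-6 M

Ca3(AsO4)2(s) <=> 3 Ca^2+(aq) + 2 AsO4^3-(aq)
Ksp = [Ca^2+]^3[AsO4^3-]^2
Let s = moles of Ca3(AsO4)2 that dissolve per litre. [Ca^2+] = 0.0054 + 3s ≈ 0.0054, [AsO4^3-] = 2s (common-ion effect: Ca^2+ is already 0.0054 M).
Ksp ≈ (0.0054)^3 × (2s)^2
s = 1.0 × 10^-6 M
Check: 3s = 3.0 × 10^-6 ≪ 0.0054, so the approximation is valid.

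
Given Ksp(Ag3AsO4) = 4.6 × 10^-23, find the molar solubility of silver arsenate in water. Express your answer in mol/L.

s = 1.1 × 10^-6 M

Ag3AsO4(s) ⇌ 3 Ag^+(aq) + AsO4^3-(aq)
Ksp = [Ag^+]^3[AsO4^3-]
Let s = molar solubility. Then [Ag^+] = 3s and [AsO4^3-] = s.
Substituting: Ksp = (3s)^3s = 27s^4
s = (4.6 × 10^-23 / 27)^(1/4) = 1.1 × 10^-6 M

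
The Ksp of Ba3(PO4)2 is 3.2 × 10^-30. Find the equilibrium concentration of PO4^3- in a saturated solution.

Ba3(PO4)2(s) ⇌ 3 Ba^2+(aq) + 2 PO4^3-(aq)
Ksp = [Ba^2+]^3[PO4^3-]^2
If s mol/L of Ba3(PO4)2 dissolves, [Ba^2+] = 3s and [PO4^3-] = 2s.
Substituting: Ksp = (3s)^3(2s)^2 = 108s^5
s^5 = 3.2 × 10^-30 / 108, so s = 4.95 × 10^-7 M
[PO4^3-] = 2s = 9.9 × 10^-7 M

[PO4^3-] = 9.9e-7 M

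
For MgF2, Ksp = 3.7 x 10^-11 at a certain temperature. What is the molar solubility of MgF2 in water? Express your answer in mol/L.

s = 2.1 × 10^-4 M

MgF2(s) ⇌ Mg^2+ + 2 F^-
Ksp = [Mg^2+][F^-]^2
Let s = molar solubility. Then [Mg^2+] = s and [F^-] = 2s.
So Ksp = s × (2s)^2 = 4s^3
s = (3.7 x 10^-11 / 4)^(1/3) = 2.1 × 10^-4 M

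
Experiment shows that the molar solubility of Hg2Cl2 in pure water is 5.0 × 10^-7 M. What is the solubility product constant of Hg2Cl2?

Hg2Cl2(s) <=> Hg2^2+ + 2 Cl^-
For each mole of Hg2Cl2 that dissolves: [Hg2^2+] = s, [Cl^-] = 2s.
Ksp = [Hg2^2+][Cl^-]^2
Ksp = s(2s)^2 = 4s^3
Ksp = 4 × (5.0 × 10^-7)^3 = 5.0 × 10^-19

Ksp ≈ 5.0e-19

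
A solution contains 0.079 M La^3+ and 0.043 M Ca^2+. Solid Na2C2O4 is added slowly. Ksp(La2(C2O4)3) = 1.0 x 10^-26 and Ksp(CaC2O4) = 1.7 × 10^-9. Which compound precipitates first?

Precipitation of each salt starts when its ion product equals its Ksp.
For La2(C2O4)3: 1.0 x 10^-26 = (0.079)^2 × [C2O4^2-]^3  ⇒  [C2O4^2-] = 1.2 × 10^-8 M.
For CaC2O4: 1.7 × 10^-9 = 0.043 × [C2O4^2-]  ⇒  [C2O4^2-] = 4.0 × 10^-8 M.
The salt with the lower threshold [C2O4^2-] precipitates first: La2(C2O4)3.

La2(C2O4)3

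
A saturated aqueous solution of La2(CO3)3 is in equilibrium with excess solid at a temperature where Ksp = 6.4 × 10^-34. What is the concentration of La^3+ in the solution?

1.8e-7 M

La2(CO3)3(s) <=> 2 La^3+ + 3 CO3^2-
Ksp = [La^3+]^2[CO3^2-]^3
For each mole of La2(CO3)3 that dissolves: [La^3+] = 2s, [CO3^2-] = 3s.
Substituting: Ksp = (2s)^2(3s)^3 = 108s^5
s^5 = 6.4 × 10^-34 / 108, so s = 9.01 x 10^-8 M
[La^3+] = 2s = 1.8 × 10^-7 M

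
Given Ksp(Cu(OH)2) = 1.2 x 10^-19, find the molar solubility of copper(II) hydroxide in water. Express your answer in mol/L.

Cu(OH)2(s) <=> Cu^2+(aq) + 2 OH^-(aq)
Ksp = [Cu^2+][OH^-]^2
If s mol/L of Cu(OH)2 dissolves, [Cu^2+] = s and [OH^-] = 2s.
So Ksp = s × (2s)^2 = 4s^3
Solving, s = (1.2 x 10^-19/4)^(1/3) = 3.1 × 10^-7 M

3.1e-7 M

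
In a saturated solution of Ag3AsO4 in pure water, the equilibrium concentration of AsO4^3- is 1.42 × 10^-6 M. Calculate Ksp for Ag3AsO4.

Ag3AsO4(s) ⇌ 3 Ag^+(aq) + AsO4^3-(aq)
Stoichiometry gives [Ag^+] = (3/1)[AsO4^3-] = 4.260 × 10^-6 M.
Ksp = [Ag^+]^3[AsO4^3-]
Ksp = (4.260 x 10^-6)^3 × 1.42 x 10^-6 = 1.10 × 10^-22

1.10 × 10^-22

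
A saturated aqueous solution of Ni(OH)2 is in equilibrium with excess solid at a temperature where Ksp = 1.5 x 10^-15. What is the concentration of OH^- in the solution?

Ni(OH)2(s) <=> Ni^2+(aq) + 2 OH^-(aq)
Ksp = [Ni^2+][OH^-]^2
If s mol/L of Ni(OH)2 dissolves, [Ni^2+] = s and [OH^-] = 2s.
Substituting: Ksp = s(2s)^2 = 4s^3
s^3 = 1.5 x 10^-15 / 4, so s = 7.21 × 10^-6 M
[OH^-] = 2s = 1.4 x 10^-5 M

[OH^-] = 1.4 × 10^-5 M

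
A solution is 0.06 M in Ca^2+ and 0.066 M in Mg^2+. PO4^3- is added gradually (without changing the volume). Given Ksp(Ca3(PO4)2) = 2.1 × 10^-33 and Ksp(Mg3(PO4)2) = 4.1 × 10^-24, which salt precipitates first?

Ca3(PO4)2

Each salt begins to precipitate when Q = Ksp, i.e. when [PO4^3-] reaches its threshold.
For Ca3(PO4)2: 2.1 × 10^-33 = (0.06)^3 × [PO4^3-]^2  ⇒  [PO4^3-] = 3.1 x 10^-15 M.
For Mg3(PO4)2: 4.1 × 10^-24 = (0.066)^3 × [PO4^3-]^2  ⇒  [PO4^3-] = 1.2 × 10^-10 M.
The salt with the lower threshold [PO4^3-] precipitates first: Ca3(PO4)2.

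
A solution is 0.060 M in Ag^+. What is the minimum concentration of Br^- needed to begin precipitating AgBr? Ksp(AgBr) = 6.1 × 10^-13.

AgBr(s) ⇌ Ag^+ + Br^-
Ksp = [Ag^+][Br^-]
Precipitation begins when Q = Ksp. With [Ag^+] = 0.060 M:
6.1 × 10^-13 = (0.060) × [Br^-]
[Br^-] = (6.1 × 10^-13 / 6.0 × 10^-2) = 1.0 × 10^-11 M

1.0e-11 M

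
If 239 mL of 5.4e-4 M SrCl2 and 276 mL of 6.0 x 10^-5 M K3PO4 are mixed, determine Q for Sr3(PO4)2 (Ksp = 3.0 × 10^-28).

Total volume = 239 + 276 = 515 mL.
[Sr^2+] = 5.4 × 10^-4 × (239/515) = 2.51 × 10^-4 M
[PO4^3-] = 6.0 × 10^-5 × (276/515) = 3.22 x 10^-5 M
Sr3(PO4)2(s) <=> 3 Sr^2+ + 2 PO4^3-, so Q = [Sr^2+]^3[PO4^3-]^2
Q = (2.51 × 10^-4)^3(3.22 x 10^-5)^2 = 1.6 × 10^-20
Q > Ksp, so Sr3(PO4)2 will precipitate.

Q = 1.6 × 10^-20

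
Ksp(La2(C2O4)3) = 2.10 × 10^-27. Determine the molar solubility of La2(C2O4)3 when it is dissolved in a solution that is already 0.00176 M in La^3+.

2.93 x 10^-8 M

La2(C2O4)3(s) <=> 2 La^3+(aq) + 3 C2O4^2-(aq)
Ksp = [La^3+]^2[C2O4^2-]^3
If s mol/L dissolves here, [La^3+] = 0.00176 + 2s ≈ 0.00176, [C2O4^2-] = 3s (Ksp is small, so little additional dissolves).
Ksp ≈ (0.00176)^2 × (3s)^3
s = 2.93 × 10^-8 M
Check: 2s = 5.9 × 10^-8 ≪ 0.00176, so the approximation is valid.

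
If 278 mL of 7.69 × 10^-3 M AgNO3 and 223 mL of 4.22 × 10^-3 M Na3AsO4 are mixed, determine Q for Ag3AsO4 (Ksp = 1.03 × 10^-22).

Q = 1.46 × 10^-10

Total volume = 278 + 223 = 501 mL.
[Ag^+] = 7.69 x 10^-3 × (278/501) = 4.267 × 10^-3 M
[AsO4^3-] = 4.22 x 10^-3 × (223/501) = 1.878 × 10^-3 M
Ag3AsO4(s) ⇌ 3 Ag^+(aq) + AsO4^3-(aq), so Q = [Ag^+]^3[AsO4^3-]
Q = (4.267 x 10^-3)^3(1.878 × 10^-3) = 1.46 × 10^-10
Q > Ksp, so Ag3AsO4 will precipitate.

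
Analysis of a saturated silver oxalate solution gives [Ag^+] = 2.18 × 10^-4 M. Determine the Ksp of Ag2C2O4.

5.18e-12

Ag2C2O4(s) <=> 2 Ag^+(aq) + C2O4^2-(aq)
Stoichiometry gives [C2O4^2-] = (1/2)[Ag^+] = 1.090 x 10^-4 M.
Ksp = [Ag^+]^2[C2O4^2-]
Ksp = (2.18 × 10^-4)^2 × 1.090 × 10^-4 = 5.18 x 10^-12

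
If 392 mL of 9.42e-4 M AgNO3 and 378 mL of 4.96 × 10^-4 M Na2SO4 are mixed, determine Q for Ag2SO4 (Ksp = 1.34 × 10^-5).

Total volume = 392 + 378 = 770 mL.
[Ag^+] = 9.42 × 10^-4 × (392/770) = 4.796 × 10^-4 M
[SO4^2-] = 4.96 × 10^-4 × (378/770) = 2.435 × 10^-4 M
Ag2SO4(s) ⇌ 2 Ag^+ + SO4^2-, so Q = [Ag^+]^2[SO4^2-]
Q = (4.796 x 10^-4)^2(2.435 x 10^-4) = 5.60 × 10^-11
Q < Ksp, so no precipitate of Ag2SO4 forms.

Q ≈ 5.60 x 10^-11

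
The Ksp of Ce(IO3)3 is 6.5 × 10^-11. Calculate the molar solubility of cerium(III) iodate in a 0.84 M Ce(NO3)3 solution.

s ≈ 1.4 x 10^-4 M

Ce(IO3)3(s) ⇌ Ce^3+ + 3 IO3^-
Ksp = [Ce^3+][IO3^-]^3
If s mol/L dissolves here, [Ce^3+] = 0.84 + s ≈ 0.84, [IO3^-] = 3s (Ksp is small, so little additional dissolves).
Ksp ≈ 0.84 × (3s)^3
s = 1.4 × 10^-4 M
Check: s = 1.4 × 10^-4 ≪ 0.84, so the approximation is valid.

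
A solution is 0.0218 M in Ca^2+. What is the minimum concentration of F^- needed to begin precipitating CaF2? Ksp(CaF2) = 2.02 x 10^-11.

[F^-] = 3.04e-5 M

CaF2(s) <=> Ca^2+(aq) + 2 F^-(aq)
Ksp = [Ca^2+][F^-]^2
Precipitation begins when Q = Ksp. With [Ca^2+] = 0.0218 M:
2.02 x 10^-11 = (0.0218) × [F^-]^2
[F^-] = (2.02 x 10^-11 / 2.18 x 10^-2)^(1/2) = 3.04 × 10^-5 M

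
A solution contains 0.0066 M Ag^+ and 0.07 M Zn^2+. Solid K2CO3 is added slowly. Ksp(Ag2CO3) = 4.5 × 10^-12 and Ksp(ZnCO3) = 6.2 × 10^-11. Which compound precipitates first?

Precipitation of each salt starts when its ion product equals its Ksp.
For Ag2CO3: 4.5 × 10^-12 = (0.0066)^2 × [CO3^2-]  ⇒  [CO3^2-] = 1.0 x 10^-7 M.
For ZnCO3: 6.2 × 10^-11 = 0.07 × [CO3^2-]  ⇒  [CO3^2-] = 8.9 x 10^-10 M.
The salt with the lower threshold [CO3^2-] precipitates first: ZnCO3.

ZnCO3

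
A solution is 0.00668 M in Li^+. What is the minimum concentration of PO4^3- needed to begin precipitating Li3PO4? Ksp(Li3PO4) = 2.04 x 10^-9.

Li3PO4(s) ⇌ 3 Li^+(aq) + PO4^3-(aq)
Ksp = [Li^+]^3[PO4^3-]
Precipitation begins when Q = Ksp. With [Li^+] = 0.00668 M:
2.04 x 10^-9 = (0.00668)^3 × [PO4^3-]
[PO4^3-] = (2.04 x 10^-9 / 2.981 × 10^-7) = 6.84 × 10^-3 M

[PO4^3-] = 6.84e-3 M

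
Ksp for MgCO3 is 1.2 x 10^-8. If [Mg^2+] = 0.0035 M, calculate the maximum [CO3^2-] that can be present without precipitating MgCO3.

MgCO3(s) <=> Mg^2+(aq) + CO3^2-(aq)
Ksp = [Mg^2+][CO3^2-]
Precipitation begins when Q = Ksp. With [Mg^2+] = 0.0035 M:
1.2 x 10^-8 = (0.0035) × [CO3^2-]
[CO3^2-] = (1.2 x 10^-8 / 3.5 × 10^-3) = 3.4 × 10^-6 M

[CO3^2-] = 3.4 × 10^-6 M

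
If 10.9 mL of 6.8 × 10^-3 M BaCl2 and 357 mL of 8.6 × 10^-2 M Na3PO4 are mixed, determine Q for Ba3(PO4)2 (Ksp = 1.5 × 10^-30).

Total volume = 10.9 + 357 = 367.9 mL.
[Ba^2+] = 6.8 × 10^-3 × (10.9/367.9) = 2.01 x 10^-4 M
[PO4^3-] = 8.6 × 10^-2 × (357/367.9) = 8.35 x 10^-2 M
Ba3(PO4)2(s) ⇌ 3 Ba^2+ + 2 PO4^3-, so Q = [Ba^2+]^3[PO4^3-]^2
Q = (2.01 x 10^-4)^3(8.35 x 10^-2)^2 = 5.7 × 10^-14
Q > Ksp, so Ba3(PO4)2 will precipitate.

Q = 5.7 x 10^-14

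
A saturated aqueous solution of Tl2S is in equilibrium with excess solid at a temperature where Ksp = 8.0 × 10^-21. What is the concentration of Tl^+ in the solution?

[Tl^+] = 2.5e-7 M

Tl2S(s) <=> 2 Tl^+(aq) + S^2-(aq)
Ksp = [Tl^+]^2[S^2-]
If s mol/L of Tl2S dissolves, [Tl^+] = 2s and [S^2-] = s.
So Ksp = (2s)^2 × s = 4s^3
s = (8.0 × 10^-21 / 4)^(1/3) = 1.26 x 10^-7 M
[Tl^+] = 2s = 2.5 × 10^-7 M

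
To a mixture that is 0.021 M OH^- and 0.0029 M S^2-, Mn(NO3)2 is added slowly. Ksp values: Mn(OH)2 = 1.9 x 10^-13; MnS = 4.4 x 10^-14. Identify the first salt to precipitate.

MnS

Precipitation of each salt starts when its ion product equals its Ksp.
For Mn(OH)2: 1.9 x 10^-13 = (0.021)^2 × [Mn^2+]  ⇒  [Mn^2+] = 4.3 × 10^-10 M.
For MnS: 4.4 x 10^-14 = 0.0029 × [Mn^2+]  ⇒  [Mn^2+] = 1.5 × 10^-11 M.
The salt with the lower threshold [Mn^2+] precipitates first: MnS.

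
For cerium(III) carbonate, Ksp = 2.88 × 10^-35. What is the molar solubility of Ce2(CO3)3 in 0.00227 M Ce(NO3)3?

s = 5.92e-11 M

Ce2(CO3)3(s) ⇌ 2 Ce^3+(aq) + 3 CO3^2-(aq)
Ksp = [Ce^3+]^2[CO3^2-]^3
Let s = moles of Ce2(CO3)3 that dissolve per litre. [Ce^3+] = 0.00227 + 2s ≈ 0.00227, [CO3^2-] = 3s (since Ce^3+ from Ce(NO3)3 dominates).
Ksp ≈ (0.00227)^2 × (3s)^3
s = 5.92 × 10^-11 M
Check: 2s = 1.2 × 10^-10 ≪ 0.00227, so the approximation is valid.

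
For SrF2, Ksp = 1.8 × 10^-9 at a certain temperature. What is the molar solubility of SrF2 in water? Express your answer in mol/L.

s ≈ 7.7 × 10^-4 M

SrF2(s) <=> Sr^2+ + 2 F^-
Ksp = [Sr^2+][F^-]^2
Let s = molar solubility. Then [Sr^2+] = s and [F^-] = 2s.
Ksp = s(2s)^2 = 4s^3
s = (1.8 × 10^-9 / 4)^(1/3) = 7.7 x 10^-4 M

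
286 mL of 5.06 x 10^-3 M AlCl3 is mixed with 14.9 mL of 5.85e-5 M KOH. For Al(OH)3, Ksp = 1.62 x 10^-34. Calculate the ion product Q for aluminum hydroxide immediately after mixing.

Total volume = 286 + 14.9 = 300.9 mL.
[Al^3+] = 5.06 × 10^-3 × (286/300.9) = 4.809 × 10^-3 M
[OH^-] = 5.85 × 10^-5 × (14.9/300.9) = 2.897 × 10^-6 M
Al(OH)3(s) ⇌ Al^3+(aq) + 3 OH^-(aq), so Q = [Al^3+][OH^-]^3
Q = (4.809 × 10^-3)(2.897 × 10^-6)^3 = 1.17 x 10^-19
Q > Ksp, so Al(OH)3 will precipitate.

Q = 1.17 × 10^-19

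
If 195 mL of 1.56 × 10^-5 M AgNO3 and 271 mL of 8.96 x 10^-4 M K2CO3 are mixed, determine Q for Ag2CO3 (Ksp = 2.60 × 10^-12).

Total volume = 195 + 271 = 466 mL.
[Ag^+] = 1.56 x 10^-5 × (195/466) = 6.528 × 10^-6 M
[CO3^2-] = 8.96 × 10^-4 × (271/466) = 5.211 x 10^-4 M
Ag2CO3(s) ⇌ 2 Ag^+ + CO3^2-, so Q = [Ag^+]^2[CO3^2-]
Q = (6.528 × 10^-6)^2(5.211 × 10^-4) = 2.22 x 10^-14
Q < Ksp, so no precipitate of Ag2CO3 forms.

2.22 × 10^-14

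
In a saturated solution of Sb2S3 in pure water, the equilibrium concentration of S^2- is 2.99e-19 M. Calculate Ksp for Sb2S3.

1.06e-93

Sb2S3(s) ⇌ 2 Sb^3+(aq) + 3 S^2-(aq)
Stoichiometry gives [Sb^3+] = (2/3)[S^2-] = 1.993 x 10^-19 M.
Ksp = [Sb^3+]^2[S^2-]^3
Ksp = (1.993 x 10^-19)^2 × (2.99 × 10^-19)^3 = 1.06 × 10^-93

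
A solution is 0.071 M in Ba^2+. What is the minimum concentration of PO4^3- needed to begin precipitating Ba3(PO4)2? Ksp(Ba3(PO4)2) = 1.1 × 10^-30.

Ba3(PO4)2(s) ⇌ 3 Ba^2+ + 2 PO4^3-
Ksp = [Ba^2+]^3[PO4^3-]^2
Precipitation begins when Q = Ksp. With [Ba^2+] = 0.071 M:
1.1 × 10^-30 = (0.071)^3 × [PO4^3-]^2
[PO4^3-] = (1.1 × 10^-30 / 3.58 × 10^-4)^(1/2) = 5.5 × 10^-14 M

[PO4^3-] ≈ 5.5e-14 M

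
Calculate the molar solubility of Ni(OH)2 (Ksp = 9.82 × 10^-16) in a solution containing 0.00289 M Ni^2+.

Ni(OH)2(s) ⇌ Ni^2+ + 2 OH^-
Ksp = [Ni^2+][OH^-]^2
Let s be the molar solubility in this solution. [Ni^2+] = 0.00289 + s ≈ 0.00289, [OH^-] = 2s (Ksp is small, so little additional dissolves).
Ksp ≈ 0.00289 × (2s)^2
s = 2.91 × 10^-7 M
Check: s = 2.9 × 10^-7 ≪ 0.00289, so the approximation is valid.

s ≈ 2.91 x 10^-7 M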